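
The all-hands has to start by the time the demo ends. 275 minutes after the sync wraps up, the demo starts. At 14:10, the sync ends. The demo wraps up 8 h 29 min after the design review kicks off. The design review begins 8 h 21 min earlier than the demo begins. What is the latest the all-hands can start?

The demo starts at 14:10 + 275 min = 18:45.
The design review starts at 18:45 − 501 min = 10:24.
The demo ends at 10:24 + 509 min = 18:53.
The all-hands is bounded by the demo, so the latest it can start is 18:53.

18:53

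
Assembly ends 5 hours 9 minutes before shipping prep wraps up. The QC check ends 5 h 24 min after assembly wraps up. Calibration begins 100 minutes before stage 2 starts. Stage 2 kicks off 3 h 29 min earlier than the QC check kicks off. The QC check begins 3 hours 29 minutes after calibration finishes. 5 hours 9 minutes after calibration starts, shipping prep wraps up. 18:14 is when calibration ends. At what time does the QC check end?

The QC check starts at 18:14 + 209 min = 21:43.
Stage 2 starts at 21:43 − 209 min = 18:14.
Calibration starts at 18:14 − 100 min = 16:34.
Shipping prep ends at 16:34 + 309 min = 21:43.
Assembly ends at 21:43 − 309 min = 16:34.
The QC check ends at 16:34 + 324 min = 21:58.

21:58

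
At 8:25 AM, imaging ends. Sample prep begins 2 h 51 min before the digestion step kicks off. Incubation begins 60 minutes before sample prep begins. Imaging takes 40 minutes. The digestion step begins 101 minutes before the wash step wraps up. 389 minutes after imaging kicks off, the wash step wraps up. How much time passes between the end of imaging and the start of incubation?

17 minutes

Imaging starts at 8:25 AM − 40 min = 7:45 AM.
The wash step ends at 7:45 AM + 389 min = 2:14 PM.
The digestion step starts at 2:14 PM − 101 min = 12:33 PM.
Sample prep starts at 12:33 PM − 171 min = 9:42 AM.
Incubation starts at 9:42 AM − 60 min = 8:42 AM.
From 8:25 AM to 8:42 AM is 17 minutes.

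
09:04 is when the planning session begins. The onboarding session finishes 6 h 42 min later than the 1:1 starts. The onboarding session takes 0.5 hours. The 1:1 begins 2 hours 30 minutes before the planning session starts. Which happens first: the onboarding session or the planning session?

the planning session

The 1:1 starts at 09:04 − 150 min = 06:34.
The onboarding session ends at 06:34 + 402 min = 13:16.
The onboarding session starts at 13:16 − 30 min = 12:46.
The onboarding session starts at 12:46 and the planning session starts at 09:04, so the planning session is first.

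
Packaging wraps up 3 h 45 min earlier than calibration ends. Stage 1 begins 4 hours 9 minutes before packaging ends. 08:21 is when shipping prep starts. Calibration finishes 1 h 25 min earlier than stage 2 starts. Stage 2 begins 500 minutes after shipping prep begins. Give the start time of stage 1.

Stage 2 starts at 08:21 + 500 min = 16:41.
Calibration ends at 16:41 − 85 min = 15:16.
Packaging ends at 15:16 − 225 min = 11:31.
Stage 1 starts at 11:31 − 249 min = 07:22.

07:22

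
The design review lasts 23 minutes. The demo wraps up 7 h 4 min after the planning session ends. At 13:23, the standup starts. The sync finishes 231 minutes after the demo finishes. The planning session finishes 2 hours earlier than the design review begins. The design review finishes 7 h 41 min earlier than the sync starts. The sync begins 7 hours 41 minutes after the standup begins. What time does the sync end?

21:55

The sync starts at 13:23 + 461 min = 21:04.
The design review ends at 21:04 − 461 min = 13:23.
The design review starts at 13:23 − 23 min = 13:00.
The planning session ends at 13:00 − 120 min = 11:00.
The demo ends at 11:00 + 424 min = 18:04.
The sync ends at 18:04 + 231 min = 21:55.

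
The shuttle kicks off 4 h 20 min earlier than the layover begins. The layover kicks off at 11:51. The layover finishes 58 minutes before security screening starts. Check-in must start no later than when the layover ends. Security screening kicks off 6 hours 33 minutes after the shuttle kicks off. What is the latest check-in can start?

13:06

The shuttle starts at 11:51 − 260 min = 07:31.
Security screening starts at 07:31 + 393 min = 14:04.
The layover ends at 14:04 − 58 min = 13:06.
Check-in is bounded by the layover, so the latest it can start is 13:06.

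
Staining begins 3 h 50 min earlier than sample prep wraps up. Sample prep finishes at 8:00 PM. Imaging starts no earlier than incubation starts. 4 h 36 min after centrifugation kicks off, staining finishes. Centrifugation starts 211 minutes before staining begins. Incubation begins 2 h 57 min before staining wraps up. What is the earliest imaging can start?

2:18 PM

Staining starts at 8:00 PM − 230 min = 4:10 PM.
Centrifugation starts at 4:10 PM − 211 min = 12:39 PM.
Staining ends at 12:39 PM + 276 min = 5:15 PM.
Incubation starts at 5:15 PM − 177 min = 2:18 PM.
Imaging is bounded by incubation, so the earliest it can start is 2:18 PM.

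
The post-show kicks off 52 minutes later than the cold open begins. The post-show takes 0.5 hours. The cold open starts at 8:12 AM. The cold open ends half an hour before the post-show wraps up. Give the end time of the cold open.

9:04 AM

The post-show starts at 8:12 AM + 52 min = 9:04 AM.
The post-show ends at 9:04 AM + 30 min = 9:34 AM.
The cold open ends at 9:34 AM − 30 min = 9:04 AM.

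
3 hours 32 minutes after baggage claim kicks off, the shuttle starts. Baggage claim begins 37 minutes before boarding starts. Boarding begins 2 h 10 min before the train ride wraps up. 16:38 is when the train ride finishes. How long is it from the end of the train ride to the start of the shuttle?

45 minutes

Boarding starts at 16:38 − 130 min = 14:28.
Baggage claim starts at 14:28 − 37 min = 13:51.
The shuttle starts at 13:51 + 212 min = 17:23.
From 16:38 to 17:23 is 45 minutes.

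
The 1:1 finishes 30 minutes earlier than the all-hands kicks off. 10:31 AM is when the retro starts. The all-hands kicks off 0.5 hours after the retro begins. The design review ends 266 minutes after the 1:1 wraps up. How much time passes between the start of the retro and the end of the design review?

The all-hands starts at 10:31 AM + 30 min = 11:01 AM.
The 1:1 ends at 11:01 AM − 30 min = 10:31 AM.
The design review ends at 10:31 AM + 266 min = 2:57 PM.
From 10:31 AM to 2:57 PM is 4 hours 26 minutes.

4 hours 26 minutes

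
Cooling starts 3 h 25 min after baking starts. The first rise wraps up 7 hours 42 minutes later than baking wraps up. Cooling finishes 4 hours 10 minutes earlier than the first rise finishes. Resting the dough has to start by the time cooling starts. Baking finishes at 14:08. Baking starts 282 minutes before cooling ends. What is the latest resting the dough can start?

16:23

The first rise ends at 14:08 + 462 min = 21:50.
Cooling ends at 21:50 − 250 min = 17:40.
Baking starts at 17:40 − 282 min = 12:58.
Cooling starts at 12:58 + 205 min = 16:23.
Resting the dough is bounded by cooling, so the latest it can start is 16:23.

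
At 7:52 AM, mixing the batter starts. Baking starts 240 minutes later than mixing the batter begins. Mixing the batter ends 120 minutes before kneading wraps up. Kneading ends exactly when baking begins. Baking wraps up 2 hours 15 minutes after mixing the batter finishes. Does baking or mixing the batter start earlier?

Baking starts at 7:52 AM + 240 min = 11:52 AM.
Baking starts at 11:52 AM and mixing the batter starts at 7:52 AM, so mixing the batter is first.

mixing the batter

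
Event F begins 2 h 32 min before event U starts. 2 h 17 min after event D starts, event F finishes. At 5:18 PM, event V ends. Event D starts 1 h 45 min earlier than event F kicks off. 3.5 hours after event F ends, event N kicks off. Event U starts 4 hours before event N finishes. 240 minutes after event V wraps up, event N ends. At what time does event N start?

Event N ends at 5:18 PM + 240 min = 9:18 PM.
Event U starts at 9:18 PM − 240 min = 5:18 PM.
Event F starts at 5:18 PM − 152 min = 2:46 PM.
Event D starts at 2:46 PM − 105 min = 1:01 PM.
Event F ends at 1:01 PM + 137 min = 3:18 PM.
Event N starts at 3:18 PM + 210 min = 6:48 PM.

6:48 PM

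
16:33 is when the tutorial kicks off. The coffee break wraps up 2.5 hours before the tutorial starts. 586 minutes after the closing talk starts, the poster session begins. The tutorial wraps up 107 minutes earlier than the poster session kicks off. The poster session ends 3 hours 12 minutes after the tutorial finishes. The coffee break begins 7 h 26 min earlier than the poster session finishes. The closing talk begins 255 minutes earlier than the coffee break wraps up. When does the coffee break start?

13:33

The coffee break ends at 16:33 − 150 min = 14:03.
The closing talk starts at 14:03 − 255 min = 09:48.
The poster session starts at 09:48 + 586 min = 19:34.
The tutorial ends at 19:34 − 107 min = 17:47.
The poster session ends at 17:47 + 192 min = 20:59.
The coffee break starts at 20:59 − 446 min = 13:33.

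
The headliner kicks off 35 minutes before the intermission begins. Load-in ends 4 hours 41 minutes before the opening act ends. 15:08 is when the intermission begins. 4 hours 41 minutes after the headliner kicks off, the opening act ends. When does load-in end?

14:33

The headliner starts at 15:08 − 35 min = 14:33.
The opening act ends at 14:33 + 281 min = 19:14.
Load-in ends at 19:14 − 281 min = 14:33.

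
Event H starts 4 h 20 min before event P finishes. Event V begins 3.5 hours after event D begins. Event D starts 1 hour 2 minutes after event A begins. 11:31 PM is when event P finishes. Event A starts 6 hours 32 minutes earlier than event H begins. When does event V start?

5:11 PM

Event H starts at 11:31 PM − 260 min = 7:11 PM.
Event A starts at 7:11 PM − 392 min = 12:39 PM.
Event D starts at 12:39 PM + 62 min = 1:41 PM.
Event V starts at 1:41 PM + 210 min = 5:11 PM.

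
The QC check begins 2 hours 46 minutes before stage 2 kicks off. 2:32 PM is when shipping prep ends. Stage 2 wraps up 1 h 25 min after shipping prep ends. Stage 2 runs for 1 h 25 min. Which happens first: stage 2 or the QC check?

the QC check

Stage 2 ends at 2:32 PM + 85 min = 3:57 PM.
Stage 2 starts at 3:57 PM − 85 min = 2:32 PM.
The QC check starts at 2:32 PM − 166 min = 11:46 AM.
Stage 2 starts at 2:32 PM and the QC check starts at 11:46 AM, so the QC check is first.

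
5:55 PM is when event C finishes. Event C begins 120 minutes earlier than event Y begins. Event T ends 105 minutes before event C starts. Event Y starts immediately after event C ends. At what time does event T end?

2:10 PM

Event Y starts at 5:55 PM.
Event C starts at 5:55 PM − 120 min = 3:55 PM.
Event T ends at 3:55 PM − 105 min = 2:10 PM.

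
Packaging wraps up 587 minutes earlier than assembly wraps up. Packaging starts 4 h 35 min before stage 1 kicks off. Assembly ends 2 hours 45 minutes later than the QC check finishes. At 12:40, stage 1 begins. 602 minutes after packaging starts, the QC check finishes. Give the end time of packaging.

11:05

Packaging starts at 12:40 − 275 min = 08:05.
The QC check ends at 08:05 + 602 min = 18:07.
Assembly ends at 18:07 + 165 min = 20:52.
Packaging ends at 20:52 − 587 min = 11:05.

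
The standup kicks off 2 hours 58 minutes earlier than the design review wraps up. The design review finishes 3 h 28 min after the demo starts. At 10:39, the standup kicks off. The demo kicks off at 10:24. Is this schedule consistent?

The design review ends at 10:24 + 208 min = 13:52.
The standup starts at 13:52 − 178 min = 10:54.
But the standup is also said to start at 10:39 — a 15-minute conflict.

No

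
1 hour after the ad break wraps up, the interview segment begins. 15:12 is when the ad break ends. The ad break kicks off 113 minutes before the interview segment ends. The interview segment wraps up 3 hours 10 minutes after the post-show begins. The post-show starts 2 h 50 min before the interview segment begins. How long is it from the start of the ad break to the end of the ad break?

The interview segment starts at 15:12 + 60 min = 16:12.
The post-show starts at 16:12 − 170 min = 13:22.
The interview segment ends at 13:22 + 190 min = 16:32.
The ad break starts at 16:32 − 113 min = 14:39.
From 14:39 to 15:12 is 33 minutes.

33 minutes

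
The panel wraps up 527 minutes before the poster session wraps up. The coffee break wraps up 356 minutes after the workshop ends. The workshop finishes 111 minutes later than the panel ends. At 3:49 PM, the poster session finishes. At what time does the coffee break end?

The panel ends at 3:49 PM − 527 min = 7:02 AM.
The workshop ends at 7:02 AM + 111 min = 8:53 AM.
The coffee break ends at 8:53 AM + 356 min = 2:49 PM.

2:49 PM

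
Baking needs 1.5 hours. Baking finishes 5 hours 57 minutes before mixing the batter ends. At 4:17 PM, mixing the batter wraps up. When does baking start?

Baking ends at 4:17 PM − 357 min = 10:20 AM.
Baking starts at 10:20 AM − 90 min = 8:50 AM.

8:50 AM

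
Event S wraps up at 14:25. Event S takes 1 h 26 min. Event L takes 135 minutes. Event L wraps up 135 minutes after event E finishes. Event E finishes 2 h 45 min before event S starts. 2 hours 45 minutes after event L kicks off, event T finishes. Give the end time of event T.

12:59

Event S starts at 14:25 − 86 min = 12:59.
Event E ends at 12:59 − 165 min = 10:14.
Event L ends at 10:14 + 135 min = 12:29.
Event L starts at 12:29 − 135 min = 10:14.
Event T ends at 10:14 + 165 min = 12:59.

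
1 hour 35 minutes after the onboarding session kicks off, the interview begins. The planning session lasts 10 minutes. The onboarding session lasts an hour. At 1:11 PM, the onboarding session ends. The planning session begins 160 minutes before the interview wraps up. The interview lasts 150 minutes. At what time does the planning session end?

1:46 PM

The onboarding session starts at 1:11 PM − 60 min = 12:11 PM.
The interview starts at 12:11 PM + 95 min = 1:46 PM.
The interview ends at 1:46 PM + 150 min = 4:16 PM.
The planning session starts at 4:16 PM − 160 min = 1:36 PM.
The planning session ends at 1:36 PM + 10 min = 1:46 PM.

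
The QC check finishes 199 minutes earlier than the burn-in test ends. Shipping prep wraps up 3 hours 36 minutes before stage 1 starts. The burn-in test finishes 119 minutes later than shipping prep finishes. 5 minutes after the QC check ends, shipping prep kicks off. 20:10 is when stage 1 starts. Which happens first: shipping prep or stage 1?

Shipping prep ends at 20:10 − 216 min = 16:34.
The burn-in test ends at 16:34 + 119 min = 18:33.
The QC check ends at 18:33 − 199 min = 15:14.
Shipping prep starts at 15:14 + 5 min = 15:19.
Shipping prep starts at 15:19 and stage 1 starts at 20:10, so shipping prep is first.

shipping prep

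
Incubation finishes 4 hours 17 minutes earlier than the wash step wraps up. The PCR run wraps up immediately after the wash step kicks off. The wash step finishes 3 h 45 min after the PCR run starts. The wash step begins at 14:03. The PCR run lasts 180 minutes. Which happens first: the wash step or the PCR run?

the PCR run

The PCR run ends at 14:03.
The PCR run starts at 14:03 − 180 min = 11:03.
The wash step starts at 14:03 and the PCR run starts at 11:03, so the PCR run is first.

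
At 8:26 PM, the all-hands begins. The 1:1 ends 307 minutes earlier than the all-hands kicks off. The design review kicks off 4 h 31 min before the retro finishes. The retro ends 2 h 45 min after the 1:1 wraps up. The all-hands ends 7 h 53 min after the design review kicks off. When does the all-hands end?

9:26 PM

The 1:1 ends at 8:26 PM − 307 min = 3:19 PM.
The retro ends at 3:19 PM + 165 min = 6:04 PM.
The design review starts at 6:04 PM − 271 min = 1:33 PM.
The all-hands ends at 1:33 PM + 473 min = 9:26 PM.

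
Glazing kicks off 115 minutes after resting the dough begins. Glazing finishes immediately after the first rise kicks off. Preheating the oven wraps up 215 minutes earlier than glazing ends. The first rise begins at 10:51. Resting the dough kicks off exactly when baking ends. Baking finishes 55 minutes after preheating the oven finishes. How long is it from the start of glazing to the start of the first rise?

45 minutes

Glazing ends at 10:51.
Preheating the oven ends at 10:51 − 215 min = 07:16.
Baking ends at 07:16 + 55 min = 08:11.
So resting the dough starts at 08:11.
Glazing starts at 08:11 + 115 min = 10:06.
From 10:06 to 10:51 is 45 minutes.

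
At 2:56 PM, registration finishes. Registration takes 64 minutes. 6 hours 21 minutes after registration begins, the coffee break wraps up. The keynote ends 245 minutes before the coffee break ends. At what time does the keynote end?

Registration starts at 2:56 PM − 64 min = 1:52 PM.
The coffee break ends at 1:52 PM + 381 min = 8:13 PM.
The keynote ends at 8:13 PM − 245 min = 4:08 PM.

4:08 PM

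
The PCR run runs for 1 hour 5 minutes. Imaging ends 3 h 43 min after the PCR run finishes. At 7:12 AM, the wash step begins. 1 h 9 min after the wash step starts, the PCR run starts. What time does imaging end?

The PCR run starts at 7:12 AM + 69 min = 8:21 AM.
The PCR run ends at 8:21 AM + 65 min = 9:26 AM.
Imaging ends at 9:26 AM + 223 min = 1:09 PM.

1:09 PM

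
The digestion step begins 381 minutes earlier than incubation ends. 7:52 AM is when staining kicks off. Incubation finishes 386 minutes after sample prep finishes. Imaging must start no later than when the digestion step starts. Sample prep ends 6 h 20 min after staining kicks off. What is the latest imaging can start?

2:17 PM

Sample prep ends at 7:52 AM + 380 min = 2:12 PM.
Incubation ends at 2:12 PM + 386 min = 8:38 PM.
The digestion step starts at 8:38 PM − 381 min = 2:17 PM.
Imaging is bounded by the digestion step, so the latest it can start is 2:17 PM.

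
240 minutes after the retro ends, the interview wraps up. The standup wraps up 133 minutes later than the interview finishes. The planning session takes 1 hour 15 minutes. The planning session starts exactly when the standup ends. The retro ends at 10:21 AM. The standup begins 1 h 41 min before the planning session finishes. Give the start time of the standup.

4:08 PM

The interview ends at 10:21 AM + 240 min = 2:21 PM.
The standup ends at 2:21 PM + 133 min = 4:34 PM.
So the planning session starts at 4:34 PM.
The planning session ends at 4:34 PM + 75 min = 5:49 PM.
The standup starts at 5:49 PM − 101 min = 4:08 PM.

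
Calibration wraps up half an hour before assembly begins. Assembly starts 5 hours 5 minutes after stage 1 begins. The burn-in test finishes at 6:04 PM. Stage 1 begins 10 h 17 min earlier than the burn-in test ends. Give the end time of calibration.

Stage 1 starts at 6:04 PM − 617 min = 7:47 AM.
Assembly starts at 7:47 AM + 305 min = 12:52 PM.
Calibration ends at 12:52 PM − 30 min = 12:22 PM.

12:22 PM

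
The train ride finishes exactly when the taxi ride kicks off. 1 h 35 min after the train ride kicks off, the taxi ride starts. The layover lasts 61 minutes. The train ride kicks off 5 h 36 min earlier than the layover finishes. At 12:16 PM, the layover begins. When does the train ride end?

The layover ends at 12:16 PM + 61 min = 1:17 PM.
The train ride starts at 1:17 PM − 336 min = 7:41 AM.
The taxi ride starts at 7:41 AM + 95 min = 9:16 AM.
So the train ride ends at 9:16 AM.

9:16 AM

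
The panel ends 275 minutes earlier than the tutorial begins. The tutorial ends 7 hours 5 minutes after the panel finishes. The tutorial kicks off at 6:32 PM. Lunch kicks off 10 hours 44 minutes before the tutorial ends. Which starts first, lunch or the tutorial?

lunch

The panel ends at 6:32 PM − 275 min = 1:57 PM.
The tutorial ends at 1:57 PM + 425 min = 9:02 PM.
Lunch starts at 9:02 PM − 644 min = 10:18 AM.
Lunch starts at 10:18 AM and the tutorial starts at 6:32 PM, so lunch is first.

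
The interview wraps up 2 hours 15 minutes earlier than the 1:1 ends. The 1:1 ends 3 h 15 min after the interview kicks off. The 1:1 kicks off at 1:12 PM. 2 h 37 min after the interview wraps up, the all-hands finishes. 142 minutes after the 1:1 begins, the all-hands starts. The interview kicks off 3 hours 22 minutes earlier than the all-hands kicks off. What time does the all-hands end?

The all-hands starts at 1:12 PM + 142 min = 3:34 PM.
The interview starts at 3:34 PM − 202 min = 12:12 PM.
The 1:1 ends at 12:12 PM + 195 min = 3:27 PM.
The interview ends at 3:27 PM − 135 min = 1:12 PM.
The all-hands ends at 1:12 PM + 157 min = 3:49 PM.

3:49 PM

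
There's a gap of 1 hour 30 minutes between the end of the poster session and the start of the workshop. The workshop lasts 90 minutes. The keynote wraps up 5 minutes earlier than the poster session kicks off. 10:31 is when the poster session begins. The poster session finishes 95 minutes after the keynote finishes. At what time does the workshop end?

15:01

The keynote ends at 10:31 − 5 min = 10:26.
The poster session ends at 10:26 + 95 min = 12:01.
The workshop starts at 12:01 + 90 min = 13:31.
The workshop ends at 13:31 + 90 min = 15:01.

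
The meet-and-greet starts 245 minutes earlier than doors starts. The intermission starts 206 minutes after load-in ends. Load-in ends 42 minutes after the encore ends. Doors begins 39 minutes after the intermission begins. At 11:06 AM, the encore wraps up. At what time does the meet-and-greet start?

Load-in ends at 11:06 AM + 42 min = 11:48 AM.
The intermission starts at 11:48 AM + 206 min = 3:14 PM.
Doors starts at 3:14 PM + 39 min = 3:53 PM.
The meet-and-greet starts at 3:53 PM − 245 min = 11:48 AM.

11:48 AM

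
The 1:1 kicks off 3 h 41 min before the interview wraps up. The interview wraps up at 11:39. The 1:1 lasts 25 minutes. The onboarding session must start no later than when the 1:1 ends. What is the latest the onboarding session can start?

08:23

The 1:1 starts at 11:39 − 221 min = 07:58.
The 1:1 ends at 07:58 + 25 min = 08:23.
The onboarding session is bounded by the 1:1, so the latest it can start is 08:23.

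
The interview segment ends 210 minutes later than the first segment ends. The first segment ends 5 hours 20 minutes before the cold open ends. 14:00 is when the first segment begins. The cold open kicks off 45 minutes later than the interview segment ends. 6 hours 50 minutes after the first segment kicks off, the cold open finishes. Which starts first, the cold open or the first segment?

the first segment

The cold open ends at 14:00 + 410 min = 20:50.
The first segment ends at 20:50 − 320 min = 15:30.
The interview segment ends at 15:30 + 210 min = 19:00.
The cold open starts at 19:00 + 45 min = 19:45.
The cold open starts at 19:45 and the first segment starts at 14:00, so the first segment is first.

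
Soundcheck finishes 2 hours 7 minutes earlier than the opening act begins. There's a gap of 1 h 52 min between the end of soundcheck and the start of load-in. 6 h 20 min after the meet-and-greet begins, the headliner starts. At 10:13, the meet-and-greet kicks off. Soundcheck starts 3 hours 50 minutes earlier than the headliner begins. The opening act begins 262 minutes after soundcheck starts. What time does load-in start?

The headliner starts at 10:13 + 380 min = 16:33.
Soundcheck starts at 16:33 − 230 min = 12:43.
The opening act starts at 12:43 + 262 min = 17:05.
Soundcheck ends at 17:05 − 127 min = 14:58.
Load-in starts at 14:58 + 112 min = 16:50.

16:50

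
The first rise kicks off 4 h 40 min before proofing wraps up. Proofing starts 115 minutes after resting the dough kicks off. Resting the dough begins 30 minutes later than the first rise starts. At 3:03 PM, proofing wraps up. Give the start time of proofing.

The first rise starts at 3:03 PM − 280 min = 10:23 AM.
Resting the dough starts at 10:23 AM + 30 min = 10:53 AM.
Proofing starts at 10:53 AM + 115 min = 12:48 PM.

12:48 PM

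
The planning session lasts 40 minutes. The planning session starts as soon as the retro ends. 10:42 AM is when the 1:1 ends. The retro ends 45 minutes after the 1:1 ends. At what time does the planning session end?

12:07 PM

The retro ends at 10:42 AM + 45 min = 11:27 AM.
So the planning session starts at 11:27 AM.
The planning session ends at 11:27 AM + 40 min = 12:07 PM.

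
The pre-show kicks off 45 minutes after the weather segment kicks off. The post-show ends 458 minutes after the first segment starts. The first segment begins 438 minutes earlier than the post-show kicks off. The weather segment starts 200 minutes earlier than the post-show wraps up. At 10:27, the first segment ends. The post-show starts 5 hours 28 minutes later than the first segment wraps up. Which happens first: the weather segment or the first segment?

The post-show starts at 10:27 + 328 min = 15:55.
The first segment starts at 15:55 − 438 min = 08:37.
The post-show ends at 08:37 + 458 min = 16:15.
The weather segment starts at 16:15 − 200 min = 12:55.
The weather segment starts at 12:55 and the first segment starts at 08:37, so the first segment is first.

the first segment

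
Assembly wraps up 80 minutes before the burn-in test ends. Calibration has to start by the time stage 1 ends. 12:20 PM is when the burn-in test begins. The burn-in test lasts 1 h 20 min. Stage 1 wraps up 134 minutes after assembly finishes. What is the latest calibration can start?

2:34 PM

The burn-in test ends at 12:20 PM + 80 min = 1:40 PM.
Assembly ends at 1:40 PM − 80 min = 12:20 PM.
Stage 1 ends at 12:20 PM + 134 min = 2:34 PM.
Calibration is bounded by stage 1, so the latest it can start is 2:34 PM.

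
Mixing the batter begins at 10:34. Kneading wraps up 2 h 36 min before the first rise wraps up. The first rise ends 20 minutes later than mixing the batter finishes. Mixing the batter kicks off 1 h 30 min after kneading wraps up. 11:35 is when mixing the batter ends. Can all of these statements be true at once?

The first rise ends at 11:35 + 20 min = 11:55.
Kneading ends at 11:55 − 156 min = 09:19.
Mixing the batter starts at 09:19 + 90 min = 10:49.
But mixing the batter is also said to start at 10:34 — a 15-minute conflict.

No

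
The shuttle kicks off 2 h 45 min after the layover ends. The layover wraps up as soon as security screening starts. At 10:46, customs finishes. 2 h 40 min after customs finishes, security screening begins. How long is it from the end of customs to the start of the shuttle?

325 minutes

Security screening starts at 10:46 + 160 min = 13:26.
So the layover ends at 13:26.
The shuttle starts at 13:26 + 165 min = 16:11.
From 10:46 to 16:11 is 325 minutes.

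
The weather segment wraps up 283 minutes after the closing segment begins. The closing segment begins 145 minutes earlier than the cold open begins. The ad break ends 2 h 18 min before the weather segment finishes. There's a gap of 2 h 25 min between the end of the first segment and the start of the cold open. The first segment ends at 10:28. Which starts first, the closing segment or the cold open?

The cold open starts at 10:28 + 145 min = 12:53.
The closing segment starts at 12:53 − 145 min = 10:28.
The closing segment starts at 10:28 and the cold open starts at 12:53, so the closing segment is first.

the closing segment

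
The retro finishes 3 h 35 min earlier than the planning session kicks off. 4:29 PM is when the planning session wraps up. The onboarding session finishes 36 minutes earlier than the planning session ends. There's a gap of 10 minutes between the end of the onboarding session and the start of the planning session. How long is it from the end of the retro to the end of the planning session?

The onboarding session ends at 4:29 PM − 36 min = 3:53 PM.
The planning session starts at 3:53 PM + 10 min = 4:03 PM.
The retro ends at 4:03 PM − 215 min = 12:28 PM.
From 12:28 PM to 4:29 PM is 4 h 1 min.

4 h 1 min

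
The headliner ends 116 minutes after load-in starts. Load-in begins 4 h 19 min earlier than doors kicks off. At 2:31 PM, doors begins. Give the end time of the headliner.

12:08 PM

Load-in starts at 2:31 PM − 259 min = 10:12 AM.
The headliner ends at 10:12 AM + 116 min = 12:08 PM.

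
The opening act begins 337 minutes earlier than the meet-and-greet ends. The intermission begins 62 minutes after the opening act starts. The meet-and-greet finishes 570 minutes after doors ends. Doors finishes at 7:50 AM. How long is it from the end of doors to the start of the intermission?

4 hours 55 minutes

The meet-and-greet ends at 7:50 AM + 570 min = 5:20 PM.
The opening act starts at 5:20 PM − 337 min = 11:43 AM.
The intermission starts at 11:43 AM + 62 min = 12:45 PM.
From 7:50 AM to 12:45 PM is 4 hours 55 minutes.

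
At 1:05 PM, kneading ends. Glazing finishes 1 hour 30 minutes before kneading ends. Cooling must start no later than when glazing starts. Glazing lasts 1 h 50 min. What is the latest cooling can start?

9:45 AM

Glazing ends at 1:05 PM − 90 min = 11:35 AM.
Glazing starts at 11:35 AM − 110 min = 9:45 AM.
Cooling is bounded by glazing, so the latest it can start is 9:45 AM.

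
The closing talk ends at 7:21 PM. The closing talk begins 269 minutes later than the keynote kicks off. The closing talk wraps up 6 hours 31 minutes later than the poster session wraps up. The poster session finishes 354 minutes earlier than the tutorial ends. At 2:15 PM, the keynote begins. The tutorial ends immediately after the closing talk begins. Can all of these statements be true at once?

Yes

The closing talk starts at 2:15 PM + 269 min = 6:44 PM.
So the tutorial ends at 6:44 PM.
The poster session ends at 6:44 PM − 354 min = 12:50 PM.
The closing talk ends at 12:50 PM + 391 min = 7:21 PM.
That matches the stated 7:21 PM, so the schedule is consistent.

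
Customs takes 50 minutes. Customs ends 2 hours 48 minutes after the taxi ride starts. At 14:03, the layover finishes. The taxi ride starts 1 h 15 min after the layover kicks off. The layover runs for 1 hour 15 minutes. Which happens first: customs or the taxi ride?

The layover starts at 14:03 − 75 min = 12:48.
The taxi ride starts at 12:48 + 75 min = 14:03.
Customs ends at 14:03 + 168 min = 16:51.
Customs starts at 16:51 − 50 min = 16:01.
Customs starts at 16:01 and the taxi ride starts at 14:03, so the taxi ride is first.

the taxi ride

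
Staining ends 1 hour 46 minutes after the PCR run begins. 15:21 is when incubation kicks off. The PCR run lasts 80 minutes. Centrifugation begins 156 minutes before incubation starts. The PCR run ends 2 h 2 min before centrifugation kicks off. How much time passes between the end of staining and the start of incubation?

252 minutes

Centrifugation starts at 15:21 − 156 min = 12:45.
The PCR run ends at 12:45 − 122 min = 10:43.
The PCR run starts at 10:43 − 80 min = 09:23.
Staining ends at 09:23 + 106 min = 11:09.
From 11:09 to 15:21 is 252 minutes.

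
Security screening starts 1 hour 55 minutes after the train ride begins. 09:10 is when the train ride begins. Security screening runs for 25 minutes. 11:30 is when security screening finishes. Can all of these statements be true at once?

Security screening starts at 09:10 + 115 min = 11:05.
Security screening ends at 11:05 + 25 min = 11:30.
That matches the stated 11:30, so the schedule is consistent.

Yes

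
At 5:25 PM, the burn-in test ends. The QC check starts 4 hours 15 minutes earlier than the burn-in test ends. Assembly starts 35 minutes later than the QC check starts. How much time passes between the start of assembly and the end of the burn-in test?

The QC check starts at 5:25 PM − 255 min = 1:10 PM.
Assembly starts at 1:10 PM + 35 min = 1:45 PM.
From 1:45 PM to 5:25 PM is 3 hours 40 minutes.

3 hours 40 minutes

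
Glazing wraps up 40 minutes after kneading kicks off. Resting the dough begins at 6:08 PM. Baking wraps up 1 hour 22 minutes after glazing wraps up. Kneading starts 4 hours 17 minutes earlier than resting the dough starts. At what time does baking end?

3:53 PM

Kneading starts at 6:08 PM − 257 min = 1:51 PM.
Glazing ends at 1:51 PM + 40 min = 2:31 PM.
Baking ends at 2:31 PM + 82 min = 3:53 PM.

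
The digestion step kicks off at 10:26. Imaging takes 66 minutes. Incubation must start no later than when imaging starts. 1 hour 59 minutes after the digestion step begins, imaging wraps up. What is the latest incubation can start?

11:19

Imaging ends at 10:26 + 119 min = 12:25.
Imaging starts at 12:25 − 66 min = 11:19.
Incubation is bounded by imaging, so the latest it can start is 11:19.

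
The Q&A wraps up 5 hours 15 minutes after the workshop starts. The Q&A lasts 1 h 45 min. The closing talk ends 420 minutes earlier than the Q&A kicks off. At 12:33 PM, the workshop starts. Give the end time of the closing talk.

9:03 AM

The Q&A ends at 12:33 PM + 315 min = 5:48 PM.
The Q&A starts at 5:48 PM − 105 min = 4:03 PM.
The closing talk ends at 4:03 PM − 420 min = 9:03 AM.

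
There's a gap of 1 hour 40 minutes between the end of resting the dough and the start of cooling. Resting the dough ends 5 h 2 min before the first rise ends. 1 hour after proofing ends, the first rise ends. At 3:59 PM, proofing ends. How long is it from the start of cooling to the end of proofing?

The first rise ends at 3:59 PM + 60 min = 4:59 PM.
Resting the dough ends at 4:59 PM − 302 min = 11:57 AM.
Cooling starts at 11:57 AM + 100 min = 1:37 PM.
From 1:37 PM to 3:59 PM is 2 hours 22 minutes.

2 hours 22 minutes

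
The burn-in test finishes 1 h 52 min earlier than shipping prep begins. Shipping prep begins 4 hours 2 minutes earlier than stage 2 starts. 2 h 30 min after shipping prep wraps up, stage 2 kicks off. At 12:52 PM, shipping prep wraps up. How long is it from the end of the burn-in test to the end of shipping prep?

Stage 2 starts at 12:52 PM + 150 min = 3:22 PM.
Shipping prep starts at 3:22 PM − 242 min = 11:20 AM.
The burn-in test ends at 11:20 AM − 112 min = 9:28 AM.
From 9:28 AM to 12:52 PM is 204 minutes.

204 minutes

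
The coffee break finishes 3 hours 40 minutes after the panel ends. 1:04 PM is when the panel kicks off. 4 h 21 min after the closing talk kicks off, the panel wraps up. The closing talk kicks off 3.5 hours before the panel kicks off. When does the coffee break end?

The closing talk starts at 1:04 PM − 210 min = 9:34 AM.
The panel ends at 9:34 AM + 261 min = 1:55 PM.
The coffee break ends at 1:55 PM + 220 min = 5:35 PM.

5:35 PM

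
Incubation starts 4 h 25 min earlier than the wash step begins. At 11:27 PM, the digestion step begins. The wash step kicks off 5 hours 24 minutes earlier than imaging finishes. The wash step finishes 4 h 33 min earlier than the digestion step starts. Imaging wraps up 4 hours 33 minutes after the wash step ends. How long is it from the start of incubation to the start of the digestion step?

The wash step ends at 11:27 PM − 273 min = 6:54 PM.
Imaging ends at 6:54 PM + 273 min = 11:27 PM.
The wash step starts at 11:27 PM − 324 min = 6:03 PM.
Incubation starts at 6:03 PM − 265 min = 1:38 PM.
From 1:38 PM to 11:27 PM is 9 hours 49 minutes.

9 hours 49 minutes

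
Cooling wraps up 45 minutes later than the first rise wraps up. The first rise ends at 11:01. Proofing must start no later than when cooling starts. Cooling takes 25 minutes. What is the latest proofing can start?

Cooling ends at 11:01 + 45 min = 11:46.
Cooling starts at 11:46 − 25 min = 11:21.
Proofing is bounded by cooling, so the latest it can start is 11:21.

11:21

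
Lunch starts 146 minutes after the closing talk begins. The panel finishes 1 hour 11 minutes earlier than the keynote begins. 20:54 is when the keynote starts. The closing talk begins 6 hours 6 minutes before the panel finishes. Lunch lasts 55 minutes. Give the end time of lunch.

16:58

The panel ends at 20:54 − 71 min = 19:43.
The closing talk starts at 19:43 − 366 min = 13:37.
Lunch starts at 13:37 + 146 min = 16:03.
Lunch ends at 16:03 + 55 min = 16:58.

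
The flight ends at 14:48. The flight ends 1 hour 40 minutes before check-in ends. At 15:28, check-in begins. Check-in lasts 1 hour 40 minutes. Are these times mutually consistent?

Check-in ends at 15:28 + 100 min = 17:08.
The flight ends at 17:08 − 100 min = 15:28.
But the flight is also said to end at 14:48 — a 40-minute conflict.

No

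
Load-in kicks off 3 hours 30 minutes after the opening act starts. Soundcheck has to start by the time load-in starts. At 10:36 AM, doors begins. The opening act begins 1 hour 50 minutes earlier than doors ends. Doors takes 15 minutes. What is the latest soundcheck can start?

12:31 PM

Doors ends at 10:36 AM + 15 min = 10:51 AM.
The opening act starts at 10:51 AM − 110 min = 9:01 AM.
Load-in starts at 9:01 AM + 210 min = 12:31 PM.
Soundcheck is bounded by load-in, so the latest it can start is 12:31 PM.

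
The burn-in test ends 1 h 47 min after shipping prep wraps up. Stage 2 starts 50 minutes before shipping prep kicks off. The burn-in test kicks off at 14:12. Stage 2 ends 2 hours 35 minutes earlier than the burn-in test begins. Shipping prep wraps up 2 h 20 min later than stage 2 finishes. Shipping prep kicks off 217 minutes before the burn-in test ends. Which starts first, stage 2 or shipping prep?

Stage 2 ends at 14:12 − 155 min = 11:37.
Shipping prep ends at 11:37 + 140 min = 13:57.
The burn-in test ends at 13:57 + 107 min = 15:44.
Shipping prep starts at 15:44 − 217 min = 12:07.
Stage 2 starts at 12:07 − 50 min = 11:17.
Stage 2 starts at 11:17 and shipping prep starts at 12:07, so stage 2 is first.

stage 2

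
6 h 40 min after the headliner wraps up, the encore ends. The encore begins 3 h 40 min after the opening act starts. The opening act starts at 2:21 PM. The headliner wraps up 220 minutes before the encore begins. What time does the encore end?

The encore starts at 2:21 PM + 220 min = 6:01 PM.
The headliner ends at 6:01 PM − 220 min = 2:21 PM.
The encore ends at 2:21 PM + 400 min = 9:01 PM.

9:01 PM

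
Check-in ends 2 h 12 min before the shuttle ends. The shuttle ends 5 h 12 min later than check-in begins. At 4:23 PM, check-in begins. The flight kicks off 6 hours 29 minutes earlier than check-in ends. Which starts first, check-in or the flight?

The shuttle ends at 4:23 PM + 312 min = 9:35 PM.
Check-in ends at 9:35 PM − 132 min = 7:23 PM.
The flight starts at 7:23 PM − 389 min = 12:54 PM.
Check-in starts at 4:23 PM and the flight starts at 12:54 PM, so the flight is first.

the flight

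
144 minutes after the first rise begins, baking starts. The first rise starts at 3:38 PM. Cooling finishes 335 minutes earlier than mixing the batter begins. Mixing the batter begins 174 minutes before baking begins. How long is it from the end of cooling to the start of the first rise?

Baking starts at 3:38 PM + 144 min = 6:02 PM.
Mixing the batter starts at 6:02 PM − 174 min = 3:08 PM.
Cooling ends at 3:08 PM − 335 min = 9:33 AM.
From 9:33 AM to 3:38 PM is 6 h 5 min.

6 h 5 min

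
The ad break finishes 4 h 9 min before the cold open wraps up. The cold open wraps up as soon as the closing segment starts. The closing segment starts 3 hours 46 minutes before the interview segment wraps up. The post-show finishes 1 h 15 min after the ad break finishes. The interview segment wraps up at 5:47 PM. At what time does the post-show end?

11:07 AM

The closing segment starts at 5:47 PM − 226 min = 2:01 PM.
So the cold open ends at 2:01 PM.
The ad break ends at 2:01 PM − 249 min = 9:52 AM.
The post-show ends at 9:52 AM + 75 min = 11:07 AM.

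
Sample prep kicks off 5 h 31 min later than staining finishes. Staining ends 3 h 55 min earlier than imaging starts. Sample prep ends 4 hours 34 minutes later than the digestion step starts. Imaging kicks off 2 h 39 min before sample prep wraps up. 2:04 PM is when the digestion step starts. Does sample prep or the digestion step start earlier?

the digestion step

Sample prep ends at 2:04 PM + 274 min = 6:38 PM.
Imaging starts at 6:38 PM − 159 min = 3:59 PM.
Staining ends at 3:59 PM − 235 min = 12:04 PM.
Sample prep starts at 12:04 PM + 331 min = 5:35 PM.
Sample prep starts at 5:35 PM and the digestion step starts at 2:04 PM, so the digestion step is first.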